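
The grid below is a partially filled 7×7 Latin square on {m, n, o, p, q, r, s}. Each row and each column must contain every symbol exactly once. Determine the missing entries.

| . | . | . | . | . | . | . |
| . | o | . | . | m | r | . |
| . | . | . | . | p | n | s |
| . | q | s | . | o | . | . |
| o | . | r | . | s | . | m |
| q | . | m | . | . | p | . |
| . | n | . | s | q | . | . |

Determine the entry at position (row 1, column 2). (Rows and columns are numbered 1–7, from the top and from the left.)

row 4 has {o,q,s}; column 6 has {n,p,r} — only m is left for (r4,c6).
row 5 has {m,o,r,s}; column 2 has {n,o,q} — only p is left for (r5,c2).
row 5 has {m,o,p,r,s}; column 6 has {m,n,p,r} — only q is left for (r5,c6).
row 7 has {n,q,s}; column 6 has {m,n,p,q,r} — only o is left for (r7,c6).
row 1 is empty so far; column 6 has {m,n,o,p,q,r} — only s is left for (r1,c6).
row 5 has {m,o,p,q,r,s}; column 4 has {s} — only n is left for (r5,c4).
row 7 has {n,o,q,s}; column 3 has {m,r,s} — only p is left for (r7,c3).
row 7 has {n,o,p,q,s}; column 7 has {m,s} — only r is left for (r7,c7).
row 7 has {n,o,p,q,r,s}; column 1 has {o,q} — only m is left for (r7,c1).
row 3 has {n,p,s}; column 1 has {m,o,q} — only r is left for (r3,c1).
row 3 has {n,p,r,s}; column 2 has {n,o,p,q} — only m is left for (r3,c2).
row 1 has {s}; column 2 has {m,n,o,p,q} — only r is left for (r1,c2).

r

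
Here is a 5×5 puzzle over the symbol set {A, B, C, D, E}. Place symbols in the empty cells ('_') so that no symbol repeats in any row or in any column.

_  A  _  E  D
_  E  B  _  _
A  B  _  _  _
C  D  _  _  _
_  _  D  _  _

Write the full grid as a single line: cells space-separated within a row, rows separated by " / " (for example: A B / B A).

(r1,c1) = B
(r1,c3) = C
(r2,c1) = D
(r3,c3) = E
(r3,c5) = C
(r4,c3) = A
(r4,c4) = B
(r4,c5) = E
(r5,c1) = E
(r5,c2) = C
(r5,c4) = A
(r5,c5) = B
(r2,c4) = C
(r2,c5) = A
(r3,c4) = D

B A C E D / D E B C A / A B E D C / C D A B E / E C D A B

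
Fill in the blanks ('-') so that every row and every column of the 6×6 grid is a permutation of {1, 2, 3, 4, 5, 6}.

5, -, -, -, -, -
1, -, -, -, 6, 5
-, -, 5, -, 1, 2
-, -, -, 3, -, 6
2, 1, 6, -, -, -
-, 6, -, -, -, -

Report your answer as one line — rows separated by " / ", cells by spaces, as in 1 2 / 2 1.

5 2 4 6 3 1 / 1 4 3 2 6 5 / 6 3 5 4 1 2 / 4 5 1 3 2 6 / 2 1 6 5 4 3 / 3 6 2 1 5 4

row 4 has {3,6}; column 1 has {1,2,5} — only 4 is left for (r4,c1).
row 6 has {6}; column 1 has {1,2,4,5} — only 3 is left for (r6,c1).
row 3 has {1,2,5}; column 1 has {1,2,3,4,5} — only 6 is left for (r3,c1).
row 3 has {1,2,5,6}; column 4 has {3} — only 4 is left for (r3,c4).
row 5 has {1,2,6}; column 4 has {3,4} — only 5 is left for (r5,c4).
row 2 has {1,5,6}; column 4 has {3,4,5} — only 2 is left for (r2,c4).
row 3 has {1,2,4,5,6}; column 2 has {1,6} — only 3 is left for (r3,c2).
row 6 has {3,6}; column 4 has {2,3,4,5} — only 1 is left for (r6,c4).
row 6 has {1,3,6}; column 6 has {2,5,6} — only 4 is left for (r6,c6).
row 1 has {5}; column 4 has {1,2,3,4,5} — only 6 is left for (r1,c4).
row 2 has {1,2,5,6}; column 2 has {1,3,6} — only 4 is left for (r2,c2).
row 2 has {1,2,4,5,6}; column 3 has {5,6} — only 3 is left for (r2,c3).
row 5 has {1,2,5,6}; column 6 has {2,4,5,6} — only 3 is left for (r5,c6).
row 6 has {1,3,4,6}; column 3 has {3,5,6} — only 2 is left for (r6,c3).
row 6 has {1,2,3,4,6}; column 5 has {1,6} — only 5 is left for (r6,c5).
row 1 has {5,6}; column 2 has {1,3,4,6} — only 2 is left for (r1,c2).
row 1 has {2,5,6}; column 6 has {2,3,4,5,6} — only 1 is left for (r1,c6).
row 4 has {3,4,6}; column 2 has {1,2,3,4,6} — only 5 is left for (r4,c2).
row 4 has {3,4,5,6}; column 3 has {2,3,5,6} — only 1 is left for (r4,c3).
row 4 has {1,3,4,5,6}; column 5 has {1,5,6} — only 2 is left for (r4,c5).
row 5 has {1,2,3,5,6}; column 5 has {1,2,5,6} — only 4 is left for (r5,c5).
row 1 has {1,2,5,6}; column 3 has {1,2,3,5,6} — only 4 is left for (r1,c3).
row 1 has {1,2,4,5,6}; column 5 has {1,2,4,5,6} — only 3 is left for (r1,c5).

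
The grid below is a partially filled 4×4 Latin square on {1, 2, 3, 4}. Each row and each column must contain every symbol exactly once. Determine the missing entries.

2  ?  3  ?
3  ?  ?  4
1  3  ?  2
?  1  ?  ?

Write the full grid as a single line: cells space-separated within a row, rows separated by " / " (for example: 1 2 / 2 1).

2 4 3 1 / 3 2 1 4 / 1 3 4 2 / 4 1 2 3

(r1,c2) = 4
(r1,c4) = 1
(r2,c2) = 2
(r2,c3) = 1
(r3,c3) = 4
(r4,c1) = 4
(r4,c3) = 2
(r4,c4) = 3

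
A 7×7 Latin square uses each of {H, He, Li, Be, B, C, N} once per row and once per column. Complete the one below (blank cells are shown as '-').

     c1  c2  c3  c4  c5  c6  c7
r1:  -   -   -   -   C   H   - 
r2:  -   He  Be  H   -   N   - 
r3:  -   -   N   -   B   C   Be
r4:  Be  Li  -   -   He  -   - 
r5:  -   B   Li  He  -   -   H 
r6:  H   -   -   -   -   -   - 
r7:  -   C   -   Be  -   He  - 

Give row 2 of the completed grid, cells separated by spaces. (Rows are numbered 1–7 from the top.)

(r2,c5) = Li
(r3,c2) = H
(r3,c4) = Li
(r4,c6) = B
(r5,c6) = Be
(r6,c6) = Li
(r3,c1) = He
(r5,c5) = N
(r6,c5) = Be
(r7,c5) = H
(r5,c1) = C
(r6,c2) = N
(r7,c3) = B
(r1,c2) = Be
(r1,c3) = He
(r2,c1) = B
(r2,c7) = C

B He Be H Li N C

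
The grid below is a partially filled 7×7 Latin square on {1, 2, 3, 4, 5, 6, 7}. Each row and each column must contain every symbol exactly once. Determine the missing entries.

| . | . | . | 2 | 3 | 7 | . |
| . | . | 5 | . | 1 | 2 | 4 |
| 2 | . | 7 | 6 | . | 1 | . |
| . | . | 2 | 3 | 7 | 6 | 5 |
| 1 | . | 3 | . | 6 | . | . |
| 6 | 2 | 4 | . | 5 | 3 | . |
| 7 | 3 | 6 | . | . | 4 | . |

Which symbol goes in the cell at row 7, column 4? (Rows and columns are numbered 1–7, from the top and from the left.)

5

(r1,c3): row 1 has {2,3,7}; column 3 has {2,3,4,5,6,7}, so it must be 1.
(r1,c7): row 1 has {1,2,3,7}; column 7 has {4,5}, so it must be 6.
(r2,c1): row 2 has {1,2,4,5}; column 1 has {1,2,6,7}, so it must be 3.
(r2,c4): row 2 has {1,2,3,4,5}; column 4 has {2,3,6}, so it must be 7.
(r3,c5): row 3 has {1,2,6,7}; column 5 has {1,3,5,6,7}, so it must be 4.
(r3,c7): row 3 has {1,2,4,6,7}; column 7 has {4,5,6}, so it must be 3.
(r4,c1): row 4 has {2,3,5,6,7}; column 1 has {1,2,3,6,7}, so it must be 4.
(r4,c2): row 4 has {2,3,4,5,6,7}; column 2 has {2,3}, so it must be 1.
(r5,c6): row 5 has {1,3,6}; column 6 has {1,2,3,4,6,7}, so it must be 5.
(r6,c4): row 6 has {2,3,4,5,6}; column 4 has {2,3,6,7}, so it must be 1.
(r6,c7): row 6 has {1,2,3,4,5,6}; column 7 has {3,4,5,6}, so it must be 7.
(r7,c4): row 7 has {3,4,6,7}; column 4 has {1,2,3,6,7}, so it must be 5.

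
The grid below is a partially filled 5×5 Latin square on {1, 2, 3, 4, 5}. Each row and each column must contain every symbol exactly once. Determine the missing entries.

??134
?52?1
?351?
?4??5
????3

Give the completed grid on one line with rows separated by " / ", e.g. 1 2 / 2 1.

5 2 1 3 4 / 3 5 2 4 1 / 4 3 5 1 2 / 1 4 3 2 5 / 2 1 4 5 3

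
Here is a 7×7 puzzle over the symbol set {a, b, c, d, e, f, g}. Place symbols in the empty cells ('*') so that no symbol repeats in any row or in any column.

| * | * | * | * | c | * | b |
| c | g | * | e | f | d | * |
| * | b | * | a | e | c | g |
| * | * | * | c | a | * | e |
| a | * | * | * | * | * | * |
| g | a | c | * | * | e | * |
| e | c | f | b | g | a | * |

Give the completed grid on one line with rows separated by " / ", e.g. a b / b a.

d e a f c g b / c g b e f d a / f b d a e c g / b d g c a f e / a f e g d b c / g a c d b e f / e c f b g a d

(r2,c7): row 2 has {c,d,e,f,g}; column 7 has {b,e,g}, so it must be a.
(r3,c3): row 3 has {a,b,c,e,g}; column 3 has {c,f}, so it must be d.
(r7,c7): row 7 has {a,b,c,e,f,g}; column 7 has {a,b,e,g}, so it must be d.
(r2,c3): row 2 has {a,c,d,e,f,g}; column 3 has {c,d,f}, so it must be b.
(r3,c1): row 3 has {a,b,c,d,e,g}; column 1 has {a,c,e,g}, so it must be f.
(r4,c3): row 4 has {a,c,e}; column 3 has {b,c,d,f}, so it must be g.
(r5,c3): row 5 has {a}; column 3 has {b,c,d,f,g}, so it must be e.
(r6,c7): row 6 has {a,c,e,g}; column 7 has {a,b,d,e,g}, so it must be f.
(r1,c1): row 1 has {b,c}; column 1 has {a,c,e,f,g}, so it must be d.
(r1,c3): row 1 has {b,c,d}; column 3 has {b,c,d,e,f,g}, so it must be a.
(r4,c1): row 4 has {a,c,e,g}; column 1 has {a,c,d,e,f,g}, so it must be b.
(r4,c6): row 4 has {a,b,c,e,g}; column 6 has {a,c,d,e}, so it must be f.
(r5,c7): row 5 has {a,e}; column 7 has {a,b,d,e,f,g}, so it must be c.
(r6,c4): row 6 has {a,c,e,f,g}; column 4 has {a,b,c,e}, so it must be d.
(r6,c5): row 6 has {a,c,d,e,f,g}; column 5 has {a,c,e,f,g}, so it must be b.
(r1,c6): row 1 has {a,b,c,d}; column 6 has {a,c,d,e,f}, so it must be g.
(r4,c2): row 4 has {a,b,c,e,f,g}; column 2 has {a,b,c,g}, so it must be d.
(r5,c2): row 5 has {a,c,e}; column 2 has {a,b,c,d,g}, so it must be f.
(r5,c4): row 5 has {a,c,e,f}; column 4 has {a,b,c,d,e}, so it must be g.
(r5,c5): row 5 has {a,c,e,f,g}; column 5 has {a,b,c,e,f,g}, so it must be d.
(r5,c6): row 5 has {a,c,d,e,f,g}; column 6 has {a,c,d,e,f,g}, so it must be b.
(r1,c2): row 1 has {a,b,c,d,g}; column 2 has {a,b,c,d,f,g}, so it must be e.
(r1,c4): row 1 has {a,b,c,d,e,g}; column 4 has {a,b,c,d,e,g}, so it must be f.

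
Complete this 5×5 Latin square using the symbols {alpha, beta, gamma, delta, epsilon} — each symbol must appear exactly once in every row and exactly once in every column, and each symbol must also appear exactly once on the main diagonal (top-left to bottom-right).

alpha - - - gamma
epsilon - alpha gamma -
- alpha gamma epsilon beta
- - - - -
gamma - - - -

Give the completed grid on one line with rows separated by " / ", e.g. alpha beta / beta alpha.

Cell (r2,c5): row 2 has {alpha,gamma,epsilon}; column 5 has {beta,gamma} → delta.
Cell (r3,c1): row 3 has {alpha,beta,gamma,epsilon}; column 1 has {alpha,gamma,epsilon} → delta.
Cell (r4,c1): row 4 is empty so far; column 1 has {alpha,gamma,delta,epsilon} → beta.
Cell (r4,c4): row 4 has {beta}; column 4 has {gamma,epsilon}; the diagonal has {alpha,gamma} → delta.
Cell (r5,c5): row 5 has {gamma}; column 5 has {beta,gamma,delta}; the diagonal has {alpha,gamma,delta} → epsilon.
Cell (r1,c4): row 1 has {alpha,gamma}; column 4 has {gamma,delta,epsilon} → beta.
Cell (r2,c2): row 2 has {alpha,gamma,delta,epsilon}; column 2 has {alpha}; the diagonal has {alpha,gamma,delta,epsilon} → beta.
Cell (r4,c3): row 4 has {beta,delta}; column 3 has {alpha,gamma} → epsilon.
Cell (r4,c5): row 4 has {beta,delta,epsilon}; column 5 has {beta,gamma,delta,epsilon} → alpha.
Cell (r5,c2): row 5 has {gamma,epsilon}; column 2 has {alpha,beta} → delta.
Cell (r5,c3): row 5 has {gamma,delta,epsilon}; column 3 has {alpha,gamma,epsilon} → beta.
Cell (r5,c4): row 5 has {beta,gamma,delta,epsilon}; column 4 has {beta,gamma,delta,epsilon} → alpha.
Cell (r1,c2): row 1 has {alpha,beta,gamma}; column 2 has {alpha,beta,delta} → epsilon.
Cell (r1,c3): row 1 has {alpha,beta,gamma,epsilon}; column 3 has {alpha,beta,gamma,epsilon} → delta.
Cell (r4,c2): row 4 has {alpha,beta,delta,epsilon}; column 2 has {alpha,beta,delta,epsilon} → gamma.

alpha epsilon delta beta gamma / epsilon beta alpha gamma delta / delta alpha gamma epsilon beta / beta gamma epsilon delta alpha / gamma delta beta alpha epsilon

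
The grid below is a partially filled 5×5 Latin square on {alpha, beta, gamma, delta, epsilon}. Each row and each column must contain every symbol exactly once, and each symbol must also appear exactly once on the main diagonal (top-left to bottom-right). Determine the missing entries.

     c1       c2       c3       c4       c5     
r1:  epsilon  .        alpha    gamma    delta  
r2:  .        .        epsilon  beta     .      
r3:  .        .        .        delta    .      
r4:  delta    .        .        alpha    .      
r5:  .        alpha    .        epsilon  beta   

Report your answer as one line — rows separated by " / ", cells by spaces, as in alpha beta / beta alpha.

(r1,c2) = beta
(r3,c3) = gamma
(r4,c3) = beta
(r5,c1) = gamma
(r5,c3) = delta
(r2,c1) = alpha
(r2,c2) = delta
(r2,c5) = gamma
(r3,c1) = beta
(r3,c2) = epsilon
(r3,c5) = alpha
(r4,c2) = gamma
(r4,c5) = epsilon

epsilon beta alpha gamma delta / alpha delta epsilon beta gamma / beta epsilon gamma delta alpha / delta gamma beta alpha epsilon / gamma alpha delta epsilon beta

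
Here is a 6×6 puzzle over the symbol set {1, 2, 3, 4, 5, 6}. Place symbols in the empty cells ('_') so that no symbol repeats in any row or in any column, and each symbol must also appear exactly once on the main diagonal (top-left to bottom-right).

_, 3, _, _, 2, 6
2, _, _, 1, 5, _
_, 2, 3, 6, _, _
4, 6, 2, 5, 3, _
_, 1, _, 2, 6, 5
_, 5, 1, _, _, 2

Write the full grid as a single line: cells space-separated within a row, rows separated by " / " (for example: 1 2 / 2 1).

(r1,c1) = 1
(r1,c4) = 4
(r2,c2) = 4
(r2,c3) = 6
(r2,c6) = 3
(r3,c1) = 5
(r4,c6) = 1
(r5,c1) = 3
(r5,c3) = 4
(r6,c1) = 6
(r6,c4) = 3
(r6,c5) = 4
(r1,c3) = 5
(r3,c5) = 1
(r3,c6) = 4

1 3 5 4 2 6 / 2 4 6 1 5 3 / 5 2 3 6 1 4 / 4 6 2 5 3 1 / 3 1 4 2 6 5 / 6 5 1 3 4 2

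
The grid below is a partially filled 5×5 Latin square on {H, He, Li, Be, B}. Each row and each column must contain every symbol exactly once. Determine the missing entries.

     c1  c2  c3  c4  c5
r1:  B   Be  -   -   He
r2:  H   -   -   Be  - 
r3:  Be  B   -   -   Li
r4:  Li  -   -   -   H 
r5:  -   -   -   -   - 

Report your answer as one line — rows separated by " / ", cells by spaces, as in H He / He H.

B Be Li H He / H Li He Be B / Be B H He Li / Li He Be B H / He H B Li Be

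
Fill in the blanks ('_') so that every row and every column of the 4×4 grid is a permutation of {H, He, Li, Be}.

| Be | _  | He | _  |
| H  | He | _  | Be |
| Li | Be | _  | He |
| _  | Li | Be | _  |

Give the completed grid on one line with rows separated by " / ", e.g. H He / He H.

Be H He Li / H He Li Be / Li Be H He / He Li Be H

(r1,c2) = H
(r1,c4) = Li
(r2,c3) = Li
(r3,c3) = H
(r4,c1) = He
(r4,c4) = H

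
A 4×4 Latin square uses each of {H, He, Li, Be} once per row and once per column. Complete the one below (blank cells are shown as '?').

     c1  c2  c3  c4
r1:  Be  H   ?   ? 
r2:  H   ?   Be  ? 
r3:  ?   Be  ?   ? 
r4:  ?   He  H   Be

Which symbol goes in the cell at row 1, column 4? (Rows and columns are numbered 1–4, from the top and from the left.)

Li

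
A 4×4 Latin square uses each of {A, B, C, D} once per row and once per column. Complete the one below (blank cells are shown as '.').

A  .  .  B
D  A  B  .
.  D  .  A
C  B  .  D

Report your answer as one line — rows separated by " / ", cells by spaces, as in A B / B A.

A C D B / D A B C / B D C A / C B A D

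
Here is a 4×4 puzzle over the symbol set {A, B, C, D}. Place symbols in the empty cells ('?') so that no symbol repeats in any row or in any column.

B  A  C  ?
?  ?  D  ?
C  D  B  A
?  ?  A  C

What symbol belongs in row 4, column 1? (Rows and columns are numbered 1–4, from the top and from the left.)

D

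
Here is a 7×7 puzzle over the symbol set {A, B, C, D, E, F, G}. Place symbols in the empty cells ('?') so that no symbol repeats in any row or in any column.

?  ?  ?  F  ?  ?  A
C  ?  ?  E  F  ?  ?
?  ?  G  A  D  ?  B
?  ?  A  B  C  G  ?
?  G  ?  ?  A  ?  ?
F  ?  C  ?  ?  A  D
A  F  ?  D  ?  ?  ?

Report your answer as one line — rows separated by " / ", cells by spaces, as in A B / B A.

G D E F B C A / C A D E F B G / E C G A D F B / D E A B C G F / B G F C A D E / F B C G E A D / A F B D G E C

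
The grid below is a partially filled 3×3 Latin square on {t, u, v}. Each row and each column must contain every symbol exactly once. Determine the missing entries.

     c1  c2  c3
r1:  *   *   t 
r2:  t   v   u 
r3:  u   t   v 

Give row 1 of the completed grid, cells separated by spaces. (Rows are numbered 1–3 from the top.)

v u t

(r1,c1): row 1 has {t}; column 1 has {t,u}, so it must be v.
(r1,c2): row 1 has {t,v}; column 2 has {t,v}, so it must be u.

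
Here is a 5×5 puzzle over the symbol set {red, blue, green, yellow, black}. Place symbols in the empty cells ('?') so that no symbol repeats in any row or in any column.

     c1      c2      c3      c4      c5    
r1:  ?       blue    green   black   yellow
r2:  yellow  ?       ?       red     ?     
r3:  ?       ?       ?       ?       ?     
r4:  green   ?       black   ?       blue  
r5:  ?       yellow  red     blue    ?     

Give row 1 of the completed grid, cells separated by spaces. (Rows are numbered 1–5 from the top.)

(r1,c1) = red

red blue green black yellow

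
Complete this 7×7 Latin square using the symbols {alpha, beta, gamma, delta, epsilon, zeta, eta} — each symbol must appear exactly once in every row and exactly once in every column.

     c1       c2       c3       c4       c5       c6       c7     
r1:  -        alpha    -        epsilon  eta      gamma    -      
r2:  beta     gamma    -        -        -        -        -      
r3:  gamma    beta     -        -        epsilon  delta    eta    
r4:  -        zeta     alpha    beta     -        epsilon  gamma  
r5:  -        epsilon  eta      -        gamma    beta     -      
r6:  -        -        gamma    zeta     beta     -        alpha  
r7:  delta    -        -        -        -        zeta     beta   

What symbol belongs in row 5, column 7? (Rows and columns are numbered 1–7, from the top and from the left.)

(r1,c1) = zeta
(r1,c7) = delta
(r3,c3) = zeta
(r3,c4) = alpha
(r4,c1) = eta
(r4,c5) = delta
(r5,c1) = alpha
(r5,c4) = delta
(r5,c7) = zeta

zeta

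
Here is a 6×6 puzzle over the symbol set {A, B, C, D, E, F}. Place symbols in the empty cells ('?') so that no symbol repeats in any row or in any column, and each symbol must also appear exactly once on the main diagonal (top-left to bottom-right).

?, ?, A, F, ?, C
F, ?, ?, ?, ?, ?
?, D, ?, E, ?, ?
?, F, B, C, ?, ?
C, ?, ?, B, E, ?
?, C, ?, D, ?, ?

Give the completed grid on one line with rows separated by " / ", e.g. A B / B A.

D E A F B C / F B C A D E / A D F E C B / E F B C A D / C A D B E F / B C E D F A

(r2,c4) = A
(r3,c3) = F
(r5,c2) = A
(r5,c3) = D
(r5,c6) = F
(r6,c3) = E
(r2,c2) = B
(r2,c3) = C
(r2,c5) = D
(r2,c6) = E
(r4,c5) = A
(r4,c6) = D
(r6,c6) = A
(r1,c1) = D
(r1,c2) = E
(r1,c5) = B
(r3,c5) = C
(r3,c6) = B
(r4,c1) = E
(r6,c1) = B
(r6,c5) = F
(r3,c1) = A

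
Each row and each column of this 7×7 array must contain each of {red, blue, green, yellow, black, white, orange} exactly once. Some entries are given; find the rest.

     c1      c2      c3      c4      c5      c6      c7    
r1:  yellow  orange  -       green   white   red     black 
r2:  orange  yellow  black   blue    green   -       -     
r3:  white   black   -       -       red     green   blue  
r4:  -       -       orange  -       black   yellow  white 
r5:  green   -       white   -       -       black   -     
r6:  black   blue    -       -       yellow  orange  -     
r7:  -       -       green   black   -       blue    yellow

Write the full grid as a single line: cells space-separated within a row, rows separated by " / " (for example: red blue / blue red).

yellow orange blue green white red black / orange yellow black blue green white red / white black yellow orange red green blue / blue green orange red black yellow white / green red white yellow blue black orange / black blue red white yellow orange green / red white green black orange blue yellow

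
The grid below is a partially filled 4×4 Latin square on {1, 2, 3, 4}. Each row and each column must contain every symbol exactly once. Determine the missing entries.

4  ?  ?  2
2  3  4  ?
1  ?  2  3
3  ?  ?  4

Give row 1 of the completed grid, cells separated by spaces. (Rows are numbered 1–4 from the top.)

(r1,c2) = 1
(r1,c3) = 3

4 1 3 2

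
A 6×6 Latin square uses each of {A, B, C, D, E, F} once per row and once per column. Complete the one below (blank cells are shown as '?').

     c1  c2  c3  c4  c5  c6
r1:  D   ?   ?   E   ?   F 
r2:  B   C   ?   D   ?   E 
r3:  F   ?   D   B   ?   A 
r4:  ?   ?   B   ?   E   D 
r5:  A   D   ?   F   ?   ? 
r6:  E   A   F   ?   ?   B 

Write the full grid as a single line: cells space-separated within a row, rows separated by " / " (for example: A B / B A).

D B C E A F / B C A D F E / F E D B C A / C F B A E D / A D E F B C / E A F C D B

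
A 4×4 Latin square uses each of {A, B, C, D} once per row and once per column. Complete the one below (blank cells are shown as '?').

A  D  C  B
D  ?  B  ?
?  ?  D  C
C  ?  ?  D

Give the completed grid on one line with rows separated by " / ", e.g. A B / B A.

A D C B / D C B A / B A D C / C B A D

(r2,c4) = A
(r3,c1) = B
(r3,c2) = A
(r4,c2) = B
(r4,c3) = A
(r2,c2) = C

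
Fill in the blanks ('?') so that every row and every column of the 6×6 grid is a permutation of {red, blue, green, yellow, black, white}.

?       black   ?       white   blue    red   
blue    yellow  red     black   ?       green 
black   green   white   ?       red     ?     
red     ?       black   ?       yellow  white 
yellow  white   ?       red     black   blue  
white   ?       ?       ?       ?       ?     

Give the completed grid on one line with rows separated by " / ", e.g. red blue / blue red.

(r1,c1): row 1 has {red,blue,black,white}; column 1 has {red,blue,yellow,black,white}, so it must be green.
(r1,c3): row 1 has {red,blue,green,black,white}; column 3 has {red,black,white}, so it must be yellow.
(r2,c5): row 2 has {red,blue,green,yellow,black}; column 5 has {red,blue,yellow,black}, so it must be white.
(r3,c6): row 3 has {red,green,black,white}; column 6 has {red,blue,green,white}, so it must be yellow.
(r4,c2): row 4 has {red,yellow,black,white}; column 2 has {green,yellow,black,white}, so it must be blue.
(r4,c4): row 4 has {red,blue,yellow,black,white}; column 4 has {red,black,white}, so it must be green.
(r5,c3): row 5 has {red,blue,yellow,black,white}; column 3 has {red,yellow,black,white}, so it must be green.
(r6,c2): row 6 has {white}; column 2 has {blue,green,yellow,black,white}, so it must be red.
(r6,c3): row 6 has {red,white}; column 3 has {red,green,yellow,black,white}, so it must be blue.
(r6,c4): row 6 has {red,blue,white}; column 4 has {red,green,black,white}, so it must be yellow.
(r6,c5): row 6 has {red,blue,yellow,white}; column 5 has {red,blue,yellow,black,white}, so it must be green.
(r6,c6): row 6 has {red,blue,green,yellow,white}; column 6 has {red,blue,green,yellow,white}, so it must be black.
(r3,c4): row 3 has {red,green,yellow,black,white}; column 4 has {red,green,yellow,black,white}, so it must be blue.

green black yellow white blue red / blue yellow red black white green / black green white blue red yellow / red blue black green yellow white / yellow white green red black blue / white red blue yellow green black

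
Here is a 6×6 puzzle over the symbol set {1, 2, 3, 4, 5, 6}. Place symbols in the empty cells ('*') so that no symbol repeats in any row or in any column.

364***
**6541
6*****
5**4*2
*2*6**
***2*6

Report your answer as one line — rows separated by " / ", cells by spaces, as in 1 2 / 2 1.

row 1 has {3,4,6}; column 4 has {2,4,5,6} — only 1 is left for (r1,c4).
row 1 has {1,3,4,6}; column 6 has {1,2,6} — only 5 is left for (r1,c6).
row 2 has {1,4,5,6}; column 1 has {3,5,6} — only 2 is left for (r2,c1).
row 2 has {1,2,4,5,6}; column 2 has {2,6} — only 3 is left for (r2,c2).
row 3 has {6}; column 4 has {1,2,4,5,6} — only 3 is left for (r3,c4).
row 3 has {3,6}; column 6 has {1,2,5,6} — only 4 is left for (r3,c6).
row 4 has {2,4,5}; column 2 has {2,3,6} — only 1 is left for (r4,c2).
row 4 has {1,2,4,5}; column 3 has {4,6} — only 3 is left for (r4,c3).
row 4 has {1,2,3,4,5}; column 5 has {4} — only 6 is left for (r4,c5).
row 5 has {2,6}; column 6 has {1,2,4,5,6} — only 3 is left for (r5,c6).
row 1 has {1,3,4,5,6}; column 5 has {4,6} — only 2 is left for (r1,c5).
row 3 has {3,4,6}; column 2 has {1,2,3,6} — only 5 is left for (r3,c2).
row 3 has {3,4,5,6}; column 5 has {2,4,6} — only 1 is left for (r3,c5).
row 5 has {2,3,6}; column 5 has {1,2,4,6} — only 5 is left for (r5,c5).
row 6 has {2,6}; column 2 has {1,2,3,5,6} — only 4 is left for (r6,c2).
row 6 has {2,4,6}; column 5 has {1,2,4,5,6} — only 3 is left for (r6,c5).
row 3 has {1,3,4,5,6}; column 3 has {3,4,6} — only 2 is left for (r3,c3).
row 5 has {2,3,5,6}; column 3 has {2,3,4,6} — only 1 is left for (r5,c3).
row 6 has {2,3,4,6}; column 1 has {2,3,5,6} — only 1 is left for (r6,c1).
row 6 has {1,2,3,4,6}; column 3 has {1,2,3,4,6} — only 5 is left for (r6,c3).
row 5 has {1,2,3,5,6}; column 1 has {1,2,3,5,6} — only 4 is left for (r5,c1).

3 6 4 1 2 5 / 2 3 6 5 4 1 / 6 5 2 3 1 4 / 5 1 3 4 6 2 / 4 2 1 6 5 3 / 1 4 5 2 3 6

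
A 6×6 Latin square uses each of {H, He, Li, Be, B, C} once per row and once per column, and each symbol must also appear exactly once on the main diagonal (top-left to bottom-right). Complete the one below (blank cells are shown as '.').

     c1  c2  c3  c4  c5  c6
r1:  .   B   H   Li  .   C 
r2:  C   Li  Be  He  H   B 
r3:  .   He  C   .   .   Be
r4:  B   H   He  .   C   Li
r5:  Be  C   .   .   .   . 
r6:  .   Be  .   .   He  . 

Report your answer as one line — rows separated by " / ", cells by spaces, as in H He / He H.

At row 1, column 1: row 1 has {H,Li,B,C}; column 1 has {Be,B,C}; the diagonal has {Li,C}; that leaves He.
At row 1, column 5: row 1 has {H,He,Li,B,C}; column 5 has {H,He,C}; that leaves Be.
At row 4, column 4: row 4 has {H,He,Li,B,C}; column 4 has {He,Li}; the diagonal has {He,Li,C}; that leaves Be.
At row 5, column 5: row 5 has {Be,C}; column 5 has {H,He,Be,C}; the diagonal has {He,Li,Be,C}; that leaves B.
At row 6, column 6: row 6 has {He,Be}; column 6 has {Li,Be,B,C}; the diagonal has {He,Li,Be,B,C}; that leaves H.
At row 3, column 5: row 3 has {He,Be,C}; column 5 has {H,He,Be,B,C}; that leaves Li.
At row 5, column 3: row 5 has {Be,B,C}; column 3 has {H,He,Be,C}; that leaves Li.
At row 5, column 4: row 5 has {Li,Be,B,C}; column 4 has {He,Li,Be}; that leaves H.
At row 5, column 6: row 5 has {H,Li,Be,B,C}; column 6 has {H,Li,Be,B,C}; that leaves He.
At row 6, column 1: row 6 has {H,He,Be}; column 1 has {He,Be,B,C}; that leaves Li.
At row 6, column 3: row 6 has {H,He,Li,Be}; column 3 has {H,He,Li,Be,C}; that leaves B.
At row 6, column 4: row 6 has {H,He,Li,Be,B}; column 4 has {H,He,Li,Be}; that leaves C.
At row 3, column 1: row 3 has {He,Li,Be,C}; column 1 has {He,Li,Be,B,C}; that leaves H.
At row 3, column 4: row 3 has {H,He,Li,Be,C}; column 4 has {H,He,Li,Be,C}; that leaves B.

He B H Li Be C / C Li Be He H B / H He C B Li Be / B H He Be C Li / Be C Li H B He / Li Be B C He H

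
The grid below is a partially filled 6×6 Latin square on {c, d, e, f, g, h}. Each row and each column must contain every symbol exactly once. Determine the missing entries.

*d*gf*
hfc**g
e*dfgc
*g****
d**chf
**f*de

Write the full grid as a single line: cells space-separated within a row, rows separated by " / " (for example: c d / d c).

c d e g f h / h f c d e g / e h d f g c / f g h e c d / d e g c h f / g c f h d e

(r1,c1) = c
(r1,c6) = h
(r2,c5) = e
(r3,c2) = h
(r4,c1) = f
(r4,c5) = c
(r4,c6) = d
(r5,c2) = e
(r5,c3) = g
(r6,c1) = g
(r6,c2) = c
(r6,c4) = h
(r1,c3) = e
(r2,c4) = d
(r4,c3) = h
(r4,c4) = e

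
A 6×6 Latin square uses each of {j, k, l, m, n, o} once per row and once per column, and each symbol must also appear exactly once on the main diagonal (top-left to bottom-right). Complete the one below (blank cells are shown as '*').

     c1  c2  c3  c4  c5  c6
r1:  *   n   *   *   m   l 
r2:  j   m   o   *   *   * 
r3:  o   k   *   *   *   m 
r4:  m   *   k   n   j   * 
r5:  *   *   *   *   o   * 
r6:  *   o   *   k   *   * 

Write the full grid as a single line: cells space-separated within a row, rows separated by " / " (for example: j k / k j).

k n j o m l / j m o l k n / o k l j n m / m l k n j o / l j n m o k / n o m k l j

(r1,c1) = k
(r1,c3) = j
(r1,c4) = o
(r2,c4) = l
(r3,c3) = l
(r3,c4) = j
(r3,c5) = n
(r4,c2) = l
(r4,c6) = o
(r5,c2) = j
(r5,c4) = m
(r6,c5) = l
(r6,c6) = j
(r2,c5) = k
(r2,c6) = n
(r5,c3) = n
(r5,c6) = k
(r6,c1) = n
(r6,c3) = m
(r5,c1) = l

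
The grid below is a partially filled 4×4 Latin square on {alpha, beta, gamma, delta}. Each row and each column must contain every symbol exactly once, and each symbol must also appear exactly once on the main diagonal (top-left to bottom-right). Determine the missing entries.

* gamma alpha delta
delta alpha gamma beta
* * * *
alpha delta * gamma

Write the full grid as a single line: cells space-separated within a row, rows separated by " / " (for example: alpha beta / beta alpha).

beta gamma alpha delta / delta alpha gamma beta / gamma beta delta alpha / alpha delta beta gamma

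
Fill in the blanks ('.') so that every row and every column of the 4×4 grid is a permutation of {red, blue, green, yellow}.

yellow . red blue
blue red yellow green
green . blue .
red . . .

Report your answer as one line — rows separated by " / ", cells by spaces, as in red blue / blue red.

yellow green red blue / blue red yellow green / green yellow blue red / red blue green yellow

(r1,c2) = green
(r3,c2) = yellow
(r3,c4) = red
(r4,c2) = blue
(r4,c3) = green
(r4,c4) = yellow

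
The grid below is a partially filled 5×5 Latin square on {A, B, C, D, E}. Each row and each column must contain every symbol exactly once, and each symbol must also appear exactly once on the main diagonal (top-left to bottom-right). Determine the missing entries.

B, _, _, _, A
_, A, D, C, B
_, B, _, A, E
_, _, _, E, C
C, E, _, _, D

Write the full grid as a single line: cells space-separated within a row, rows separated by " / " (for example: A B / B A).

B C E D A / E A D C B / D B C A E / A D B E C / C E A B D

(r1,c4) = D
(r2,c1) = E
(r3,c1) = D
(r3,c3) = C
(r4,c1) = A
(r4,c2) = D
(r4,c3) = B
(r5,c3) = A
(r5,c4) = B
(r1,c2) = C
(r1,c3) = E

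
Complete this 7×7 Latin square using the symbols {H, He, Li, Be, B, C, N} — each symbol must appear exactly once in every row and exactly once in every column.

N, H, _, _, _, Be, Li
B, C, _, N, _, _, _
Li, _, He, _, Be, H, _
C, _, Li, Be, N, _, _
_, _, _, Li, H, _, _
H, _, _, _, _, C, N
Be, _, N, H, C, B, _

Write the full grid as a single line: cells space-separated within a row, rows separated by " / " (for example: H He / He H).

(r4,c6) = He
(r5,c1) = He
(r5,c6) = N
(r7,c7) = He
(r2,c6) = Li
(r4,c2) = B
(r4,c7) = H
(r5,c2) = Be
(r7,c2) = Li
(r2,c5) = He
(r2,c7) = Be
(r3,c2) = N
(r6,c2) = He
(r6,c4) = B
(r6,c5) = Li
(r1,c5) = B
(r2,c3) = H
(r3,c4) = C
(r3,c7) = B
(r5,c7) = C
(r6,c3) = Be
(r1,c3) = C
(r1,c4) = He
(r5,c3) = B

N H C He B Be Li / B C H N He Li Be / Li N He C Be H B / C B Li Be N He H / He Be B Li H N C / H He Be B Li C N / Be Li N H C B He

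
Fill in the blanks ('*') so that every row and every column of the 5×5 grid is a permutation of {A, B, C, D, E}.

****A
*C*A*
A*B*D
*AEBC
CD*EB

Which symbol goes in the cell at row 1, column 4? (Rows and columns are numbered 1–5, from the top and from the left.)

At row 2, column 3: row 2 has {A,C}; column 3 has {B,E}; that leaves D.
At row 2, column 5: row 2 has {A,C,D}; column 5 has {A,B,C,D}; that leaves E.
At row 3, column 2: row 3 has {A,B,D}; column 2 has {A,C,D}; that leaves E.
At row 3, column 4: row 3 has {A,B,D,E}; column 4 has {A,B,E}; that leaves C.
At row 4, column 1: row 4 has {A,B,C,E}; column 1 has {A,C}; that leaves D.
At row 5, column 3: row 5 has {B,C,D,E}; column 3 has {B,D,E}; that leaves A.
At row 1, column 2: row 1 has {A}; column 2 has {A,C,D,E}; that leaves B.
At row 1, column 3: row 1 has {A,B}; column 3 has {A,B,D,E}; that leaves C.
At row 1, column 4: row 1 has {A,B,C}; column 4 has {A,B,C,E}; that leaves D.

D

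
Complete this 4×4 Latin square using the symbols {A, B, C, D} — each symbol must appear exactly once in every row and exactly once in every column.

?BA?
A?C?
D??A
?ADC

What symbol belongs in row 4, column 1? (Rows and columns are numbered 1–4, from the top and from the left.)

B

(r1,c1) = C
(r1,c4) = D
(r2,c2) = D
(r2,c4) = B
(r3,c2) = C
(r3,c3) = B
(r4,c1) = B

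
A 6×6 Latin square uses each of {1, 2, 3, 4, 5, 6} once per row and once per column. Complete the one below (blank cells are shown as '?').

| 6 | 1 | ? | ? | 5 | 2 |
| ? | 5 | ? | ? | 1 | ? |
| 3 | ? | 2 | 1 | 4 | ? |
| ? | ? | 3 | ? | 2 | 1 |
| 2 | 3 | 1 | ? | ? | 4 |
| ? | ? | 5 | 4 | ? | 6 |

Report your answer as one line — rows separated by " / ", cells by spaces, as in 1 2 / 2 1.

(r1,c3) = 4
(r1,c4) = 3
(r2,c1) = 4
(r2,c3) = 6
(r2,c4) = 2
(r2,c6) = 3
(r3,c2) = 6
(r3,c6) = 5
(r4,c1) = 5
(r4,c2) = 4
(r4,c4) = 6
(r5,c4) = 5
(r5,c5) = 6
(r6,c1) = 1
(r6,c2) = 2
(r6,c5) = 3

6 1 4 3 5 2 / 4 5 6 2 1 3 / 3 6 2 1 4 5 / 5 4 3 6 2 1 / 2 3 1 5 6 4 / 1 2 5 4 3 6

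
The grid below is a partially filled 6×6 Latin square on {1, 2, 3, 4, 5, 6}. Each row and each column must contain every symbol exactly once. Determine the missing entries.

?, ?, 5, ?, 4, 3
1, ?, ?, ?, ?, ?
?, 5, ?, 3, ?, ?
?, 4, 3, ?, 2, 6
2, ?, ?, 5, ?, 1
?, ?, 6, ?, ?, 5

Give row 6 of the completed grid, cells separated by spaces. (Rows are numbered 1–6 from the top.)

(r1,c1) = 6
(r3,c1) = 4
(r3,c6) = 2
(r4,c1) = 5
(r4,c4) = 1
(r5,c3) = 4
(r6,c1) = 3
(r6,c5) = 1
(r1,c4) = 2
(r2,c3) = 2
(r2,c6) = 4
(r3,c3) = 1
(r3,c5) = 6
(r5,c5) = 3
(r6,c2) = 2
(r6,c4) = 4

3 2 6 4 1 5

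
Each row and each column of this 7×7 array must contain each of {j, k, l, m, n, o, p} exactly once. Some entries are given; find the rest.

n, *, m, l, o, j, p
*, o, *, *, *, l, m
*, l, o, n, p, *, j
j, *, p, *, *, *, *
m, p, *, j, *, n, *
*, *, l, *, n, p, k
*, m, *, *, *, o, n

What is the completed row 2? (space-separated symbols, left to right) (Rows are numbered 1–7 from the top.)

p o n k j l m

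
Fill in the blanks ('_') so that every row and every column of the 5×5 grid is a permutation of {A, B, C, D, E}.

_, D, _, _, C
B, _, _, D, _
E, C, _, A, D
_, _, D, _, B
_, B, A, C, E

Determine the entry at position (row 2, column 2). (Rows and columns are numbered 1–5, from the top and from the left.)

E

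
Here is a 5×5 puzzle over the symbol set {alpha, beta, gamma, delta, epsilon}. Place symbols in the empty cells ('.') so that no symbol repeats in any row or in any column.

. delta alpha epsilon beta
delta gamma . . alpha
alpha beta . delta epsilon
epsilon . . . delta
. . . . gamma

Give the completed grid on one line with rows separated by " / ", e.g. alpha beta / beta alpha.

gamma delta alpha epsilon beta / delta gamma epsilon beta alpha / alpha beta gamma delta epsilon / epsilon alpha beta gamma delta / beta epsilon delta alpha gamma

(r1,c1) = gamma
(r2,c4) = beta
(r3,c3) = gamma
(r4,c2) = alpha
(r4,c3) = beta
(r4,c4) = gamma
(r5,c1) = beta
(r5,c2) = epsilon
(r5,c3) = delta
(r5,c4) = alpha
(r2,c3) = epsilon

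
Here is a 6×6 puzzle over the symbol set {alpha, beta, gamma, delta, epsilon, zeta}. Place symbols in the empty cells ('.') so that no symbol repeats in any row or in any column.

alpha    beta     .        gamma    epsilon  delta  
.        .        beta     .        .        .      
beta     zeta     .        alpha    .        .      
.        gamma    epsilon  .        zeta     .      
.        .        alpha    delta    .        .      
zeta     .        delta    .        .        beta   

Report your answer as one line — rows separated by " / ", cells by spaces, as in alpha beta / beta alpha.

alpha beta zeta gamma epsilon delta / epsilon delta beta zeta alpha gamma / beta zeta gamma alpha delta epsilon / delta gamma epsilon beta zeta alpha / gamma epsilon alpha delta beta zeta / zeta alpha delta epsilon gamma beta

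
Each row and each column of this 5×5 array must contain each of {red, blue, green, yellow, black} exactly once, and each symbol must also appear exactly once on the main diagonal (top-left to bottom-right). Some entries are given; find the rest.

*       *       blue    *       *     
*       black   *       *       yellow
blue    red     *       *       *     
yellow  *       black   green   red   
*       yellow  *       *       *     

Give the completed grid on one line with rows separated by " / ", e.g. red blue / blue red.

red green blue yellow black / green black red blue yellow / blue red yellow black green / yellow blue black green red / black yellow green red blue

(r1,c1): row 1 has {blue}; column 1 has {blue,yellow}; the diagonal has {green,black}, so it must be red.
(r1,c2): row 1 has {red,blue}; column 2 has {red,yellow,black}, so it must be green.
(r1,c5): row 1 has {red,blue,green}; column 5 has {red,yellow}, so it must be black.
(r2,c1): row 2 has {yellow,black}; column 1 has {red,blue,yellow}, so it must be green.
(r2,c3): row 2 has {green,yellow,black}; column 3 has {blue,black}, so it must be red.
(r2,c4): row 2 has {red,green,yellow,black}; column 4 has {green}, so it must be blue.
(r3,c3): row 3 has {red,blue}; column 3 has {red,blue,black}; the diagonal has {red,green,black}, so it must be yellow.
(r3,c4): row 3 has {red,blue,yellow}; column 4 has {blue,green}, so it must be black.
(r3,c5): row 3 has {red,blue,yellow,black}; column 5 has {red,yellow,black}, so it must be green.
(r4,c2): row 4 has {red,green,yellow,black}; column 2 has {red,green,yellow,black}, so it must be blue.
(r5,c1): row 5 has {yellow}; column 1 has {red,blue,green,yellow}, so it must be black.
(r5,c3): row 5 has {yellow,black}; column 3 has {red,blue,yellow,black}, so it must be green.
(r5,c4): row 5 has {green,yellow,black}; column 4 has {blue,green,black}, so it must be red.
(r5,c5): row 5 has {red,green,yellow,black}; column 5 has {red,green,yellow,black}; the diagonal has {red,green,yellow,black}, so it must be blue.
(r1,c4): row 1 has {red,blue,green,black}; column 4 has {red,blue,green,black}, so it must be yellow.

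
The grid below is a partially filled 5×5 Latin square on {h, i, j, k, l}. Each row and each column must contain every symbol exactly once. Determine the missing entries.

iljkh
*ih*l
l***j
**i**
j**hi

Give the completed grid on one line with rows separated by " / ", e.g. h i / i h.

i l j k h / k i h j l / l h k i j / h j i l k / j k l h i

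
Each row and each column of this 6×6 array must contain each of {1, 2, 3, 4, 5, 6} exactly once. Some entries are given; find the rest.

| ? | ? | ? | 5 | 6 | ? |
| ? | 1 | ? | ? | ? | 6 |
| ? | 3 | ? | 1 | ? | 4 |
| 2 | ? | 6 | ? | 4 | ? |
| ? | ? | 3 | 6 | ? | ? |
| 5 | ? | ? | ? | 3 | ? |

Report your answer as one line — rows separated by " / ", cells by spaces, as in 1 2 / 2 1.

1 4 2 5 6 3 / 3 1 4 2 5 6 / 6 3 5 1 2 4 / 2 5 6 3 4 1 / 4 2 3 6 1 5 / 5 6 1 4 3 2

(r3,c1) = 6
(r4,c2) = 5
(r4,c4) = 3
(r4,c6) = 1
(r6,c6) = 2
(r1,c6) = 3
(r5,c6) = 5
(r6,c4) = 4
(r2,c4) = 2
(r2,c5) = 5
(r3,c5) = 2
(r5,c5) = 1
(r6,c2) = 6
(r6,c3) = 1
(r2,c3) = 4
(r3,c3) = 5
(r5,c1) = 4
(r5,c2) = 2
(r1,c1) = 1
(r1,c2) = 4
(r1,c3) = 2
(r2,c1) = 3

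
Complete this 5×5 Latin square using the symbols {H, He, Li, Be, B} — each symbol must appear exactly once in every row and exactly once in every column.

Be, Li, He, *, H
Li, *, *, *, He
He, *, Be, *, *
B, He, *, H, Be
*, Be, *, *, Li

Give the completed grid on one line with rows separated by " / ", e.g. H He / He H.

Be Li He B H / Li B H Be He / He H Be Li B / B He Li H Be / H Be B He Li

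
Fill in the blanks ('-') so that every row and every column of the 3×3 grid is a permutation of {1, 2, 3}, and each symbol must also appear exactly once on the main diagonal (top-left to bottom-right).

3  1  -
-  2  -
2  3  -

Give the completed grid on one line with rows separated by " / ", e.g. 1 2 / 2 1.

(r1,c3) = 2
(r2,c1) = 1
(r2,c3) = 3
(r3,c3) = 1

3 1 2 / 1 2 3 / 2 3 1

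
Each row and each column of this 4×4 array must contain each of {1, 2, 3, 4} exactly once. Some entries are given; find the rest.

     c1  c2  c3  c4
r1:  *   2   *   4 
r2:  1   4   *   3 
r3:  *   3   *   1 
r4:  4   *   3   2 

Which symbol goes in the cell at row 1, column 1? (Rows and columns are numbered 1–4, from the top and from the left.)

3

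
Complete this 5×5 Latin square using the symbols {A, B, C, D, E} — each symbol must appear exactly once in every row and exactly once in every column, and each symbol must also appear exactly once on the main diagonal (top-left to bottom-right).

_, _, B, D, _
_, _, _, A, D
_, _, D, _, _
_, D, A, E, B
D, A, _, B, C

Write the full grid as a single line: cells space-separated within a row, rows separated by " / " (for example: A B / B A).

A C B D E / E B C A D / B E D C A / C D A E B / D A E B C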